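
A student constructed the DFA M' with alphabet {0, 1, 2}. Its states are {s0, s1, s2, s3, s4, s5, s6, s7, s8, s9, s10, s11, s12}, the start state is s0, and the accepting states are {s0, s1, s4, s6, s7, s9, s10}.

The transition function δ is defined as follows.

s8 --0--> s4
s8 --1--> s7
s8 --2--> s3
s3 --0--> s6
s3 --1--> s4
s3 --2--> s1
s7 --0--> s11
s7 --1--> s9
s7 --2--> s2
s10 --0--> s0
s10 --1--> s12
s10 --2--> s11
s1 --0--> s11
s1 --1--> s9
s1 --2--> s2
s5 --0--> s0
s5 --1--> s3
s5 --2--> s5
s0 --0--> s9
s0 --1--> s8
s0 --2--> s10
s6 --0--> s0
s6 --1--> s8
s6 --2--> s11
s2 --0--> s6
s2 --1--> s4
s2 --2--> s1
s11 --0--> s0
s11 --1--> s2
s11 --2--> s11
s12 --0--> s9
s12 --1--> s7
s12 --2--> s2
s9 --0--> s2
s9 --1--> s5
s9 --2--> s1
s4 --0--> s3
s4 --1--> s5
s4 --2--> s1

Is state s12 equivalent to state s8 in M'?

Yes

All states are reachable from the start state.
P0 = {s0,s1,s4,s6,s7,s9,s10} | {s2,s3,s5,s8,s11,s12}.
Split {s0,s1,s4,s6,s7,s9,s10} by δ(·,0) → {s1,s4,s7,s9} and {s0,s6,s10}.
Split {s1,s4,s7,s9} by δ(·,1) → {s1,s7} and {s4,s9}.
On input 0, block {s2,s3,s5,s8,s11,s12} splits into {s2,s3,s5,s11} and {s8,s12}.
Split {s2,s3,s5,s11} by δ(·,1) → {s2,s3} and {s5,s11}.
Refine {s0,s6,s10} on symbol 0: members go to different blocks, giving {s6,s10} and {s0}.
No further refinement is possible. Final partition (7 blocks): {s1,s7} | {s2,s3} | {s6,s10} | {s4,s9} | {s8,s12} | {s5,s11} | {s0}.
s12 and s8 lie in the same block of the stable partition, so they are equivalent — no string distinguishes them.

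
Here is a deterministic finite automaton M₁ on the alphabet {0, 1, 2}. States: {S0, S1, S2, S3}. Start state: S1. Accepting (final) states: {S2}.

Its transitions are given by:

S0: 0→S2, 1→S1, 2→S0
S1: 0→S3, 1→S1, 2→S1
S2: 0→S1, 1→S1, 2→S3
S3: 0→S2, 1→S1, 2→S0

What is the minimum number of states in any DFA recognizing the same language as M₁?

All states are reachable from the start state.
P0 = {S2} | {S0,S1,S3}.
On input 0, block {S0,S1,S3} splits into {S0,S3} and {S1}.
Stable partition: {S2} | {S0,S3} | {S1} — 3 equivalence classes.

3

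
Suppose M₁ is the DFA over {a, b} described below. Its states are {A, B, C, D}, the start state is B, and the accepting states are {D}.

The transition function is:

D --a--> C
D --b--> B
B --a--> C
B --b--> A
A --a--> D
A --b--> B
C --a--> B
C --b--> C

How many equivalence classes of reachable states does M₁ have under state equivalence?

4

P0 = {D} | {A,B,C}.
On input a, block {A,B,C} splits into {B,C} and {A}.
On input b, block {B,C} splits into {B} and {C}.
Stable partition: {D} | {B} | {A} | {C} — 4 equivalence classes.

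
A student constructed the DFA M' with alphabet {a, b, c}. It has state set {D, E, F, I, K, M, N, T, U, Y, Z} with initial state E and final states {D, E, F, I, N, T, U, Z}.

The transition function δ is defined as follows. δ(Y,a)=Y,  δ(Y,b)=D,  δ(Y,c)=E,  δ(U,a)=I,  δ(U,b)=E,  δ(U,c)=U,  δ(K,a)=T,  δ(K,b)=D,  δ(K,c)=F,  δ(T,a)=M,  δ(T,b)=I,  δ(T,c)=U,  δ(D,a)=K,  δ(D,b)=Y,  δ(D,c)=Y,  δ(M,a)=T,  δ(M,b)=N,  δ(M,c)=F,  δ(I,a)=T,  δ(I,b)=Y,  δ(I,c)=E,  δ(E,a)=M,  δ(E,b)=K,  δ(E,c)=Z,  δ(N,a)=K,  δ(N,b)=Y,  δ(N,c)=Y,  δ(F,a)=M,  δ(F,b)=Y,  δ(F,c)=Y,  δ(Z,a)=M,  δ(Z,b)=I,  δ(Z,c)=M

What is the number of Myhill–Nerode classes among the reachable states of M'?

All states are reachable from the start state.
P0 = {D,E,F,I,N,T,U,Z} | {K,M,Y}.
Refine {D,E,F,I,N,T,U,Z} on symbol a: members go to different blocks, giving {D,E,F,N,T,Z} and {I,U}.
On input b, block {D,E,F,N,T,Z} splits into {D,E,F,N} and {T,Z}.
Refine {D,E,F,N} on symbol c: members go to different blocks, giving {D,F,N} and {E}.
On input a, block {K,M,Y} splits into {K,M} and {Y}.
Split {I,U} by δ(·,a) → {U} and {I}.
Split {T,Z} by δ(·,c) → {T} and {Z}.
The partition is now stable with 8 blocks: {D,F,N} | {K,M} | {U} | {T} | {E} | {Y} | {I} | {Z}.

8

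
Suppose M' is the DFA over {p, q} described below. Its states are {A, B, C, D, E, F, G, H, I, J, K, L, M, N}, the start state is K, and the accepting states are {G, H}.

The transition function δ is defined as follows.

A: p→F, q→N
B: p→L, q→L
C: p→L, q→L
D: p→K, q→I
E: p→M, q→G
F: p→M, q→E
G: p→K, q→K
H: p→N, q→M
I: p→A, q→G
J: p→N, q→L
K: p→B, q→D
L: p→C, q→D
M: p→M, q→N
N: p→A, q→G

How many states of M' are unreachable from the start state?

Starting at K and following transitions, the reachable set is {A, B, C, D, E, F, G, I, K, L, M, N}. That leaves H, J unreachable — 2 in total.

2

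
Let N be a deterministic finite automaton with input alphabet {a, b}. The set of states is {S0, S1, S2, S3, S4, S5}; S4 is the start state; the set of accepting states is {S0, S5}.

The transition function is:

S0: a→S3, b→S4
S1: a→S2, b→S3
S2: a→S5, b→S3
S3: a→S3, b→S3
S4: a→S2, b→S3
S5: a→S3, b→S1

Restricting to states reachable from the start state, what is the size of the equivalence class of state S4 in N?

First remove the unreachable states {S0}; 5 states remain.
Start with accepting vs non-accepting: {S5} | {S1,S2,S3,S4}.
Refine {S1,S2,S3,S4} on symbol a: members go to different blocks, giving {S1,S3,S4} and {S2}.
On input a, block {S1,S3,S4} splits into {S1,S4} and {S3}.
The partition is now stable with 4 blocks: {S5} | {S1,S4} | {S2} | {S3}.
State S4 belongs to the block {S1,S4}, which has 2 states.

2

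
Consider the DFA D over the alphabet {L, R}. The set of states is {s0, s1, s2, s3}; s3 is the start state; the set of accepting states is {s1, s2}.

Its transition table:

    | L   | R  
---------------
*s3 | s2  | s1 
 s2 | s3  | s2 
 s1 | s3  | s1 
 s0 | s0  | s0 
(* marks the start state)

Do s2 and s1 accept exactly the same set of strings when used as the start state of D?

Reachable states from the start: {s1,s2,s3}. Unreachable: {s0} — drop them.
Start with accepting vs non-accepting: {s1,s2} | {s3}.
The partition is now stable with 2 blocks: {s1,s2} | {s3}.
s2 and s1 lie in the same block of the stable partition, so they are equivalent — no string distinguishes them.

Yes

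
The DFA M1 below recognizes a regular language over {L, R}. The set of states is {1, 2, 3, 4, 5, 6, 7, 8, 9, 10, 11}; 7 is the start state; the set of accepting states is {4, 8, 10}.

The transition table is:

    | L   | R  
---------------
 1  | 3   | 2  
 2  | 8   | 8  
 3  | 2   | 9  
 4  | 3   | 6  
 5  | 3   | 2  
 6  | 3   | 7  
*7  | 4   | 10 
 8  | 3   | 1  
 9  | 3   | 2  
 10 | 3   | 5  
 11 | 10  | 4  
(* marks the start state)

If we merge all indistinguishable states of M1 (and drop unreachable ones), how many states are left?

First remove the unreachable states {11}; 10 states remain.
Start with accepting vs non-accepting: {4,8,10} | {1,2,3,5,6,7,9}.
Refine {1,2,3,5,6,7,9} on symbol L: members go to different blocks, giving {1,3,5,6,9} and {2,7}.
Split {1,3,5,6,9} by δ(·,L) → {1,5,6,9} and {3}.
Stable partition: {4,8,10} | {1,5,6,9} | {2,7} | {3} — 4 equivalence classes.

4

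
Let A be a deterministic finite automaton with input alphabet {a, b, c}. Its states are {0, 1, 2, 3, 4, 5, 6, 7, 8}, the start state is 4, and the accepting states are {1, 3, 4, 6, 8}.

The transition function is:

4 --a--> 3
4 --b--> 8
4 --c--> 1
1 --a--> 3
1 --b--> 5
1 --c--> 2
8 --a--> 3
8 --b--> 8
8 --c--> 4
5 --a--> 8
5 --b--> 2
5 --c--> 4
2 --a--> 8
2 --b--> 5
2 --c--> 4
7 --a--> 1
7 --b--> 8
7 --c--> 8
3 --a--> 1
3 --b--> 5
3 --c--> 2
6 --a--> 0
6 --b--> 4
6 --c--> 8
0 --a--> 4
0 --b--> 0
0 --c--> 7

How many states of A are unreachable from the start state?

3

No path from 4 leads to 0, 6, 7; the other 6 states are all reachable.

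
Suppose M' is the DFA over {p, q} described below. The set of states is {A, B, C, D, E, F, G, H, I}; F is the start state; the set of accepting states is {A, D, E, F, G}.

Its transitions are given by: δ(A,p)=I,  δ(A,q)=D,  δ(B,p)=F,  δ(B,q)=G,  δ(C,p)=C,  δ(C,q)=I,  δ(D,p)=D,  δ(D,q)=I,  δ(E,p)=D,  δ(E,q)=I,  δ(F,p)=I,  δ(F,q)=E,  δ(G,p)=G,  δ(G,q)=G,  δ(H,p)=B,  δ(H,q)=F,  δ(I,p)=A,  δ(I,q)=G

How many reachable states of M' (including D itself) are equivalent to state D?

2

States {B,C,H} cannot be reached from the start state, so discard them.
P0 = {A,D,E,F,G} | {I}.
On input p, block {A,D,E,F,G} splits into {D,E,G} and {A,F}.
Refine {D,E,G} on symbol q: members go to different blocks, giving {D,E} and {G}.
Stable partition: {D,E} | {I} | {A,F} | {G} — 4 equivalence classes.
The equivalence class containing D is {D,E}, of size 2.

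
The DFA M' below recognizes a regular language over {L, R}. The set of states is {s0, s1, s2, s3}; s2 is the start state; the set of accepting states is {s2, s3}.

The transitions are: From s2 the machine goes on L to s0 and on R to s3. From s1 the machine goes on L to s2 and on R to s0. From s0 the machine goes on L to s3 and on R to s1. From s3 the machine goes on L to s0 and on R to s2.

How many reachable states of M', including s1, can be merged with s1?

Every state is reachable, so we keep all 4.
Start with accepting vs non-accepting: {s2,s3} | {s0,s1}.
Stable partition: {s2,s3} | {s0,s1} — 2 equivalence classes.
The equivalence class containing s1 is {s0,s1}, of size 2.

2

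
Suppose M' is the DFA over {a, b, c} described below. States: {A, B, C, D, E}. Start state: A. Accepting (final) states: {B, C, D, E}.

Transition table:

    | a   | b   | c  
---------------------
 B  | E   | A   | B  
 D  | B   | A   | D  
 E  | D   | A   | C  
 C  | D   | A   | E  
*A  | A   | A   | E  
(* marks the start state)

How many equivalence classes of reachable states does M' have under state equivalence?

All states are reachable from the start state.
Start with accepting vs non-accepting: {B,C,D,E} | {A}.
No further refinement is possible. Final partition (2 blocks): {B,C,D,E} | {A}.

2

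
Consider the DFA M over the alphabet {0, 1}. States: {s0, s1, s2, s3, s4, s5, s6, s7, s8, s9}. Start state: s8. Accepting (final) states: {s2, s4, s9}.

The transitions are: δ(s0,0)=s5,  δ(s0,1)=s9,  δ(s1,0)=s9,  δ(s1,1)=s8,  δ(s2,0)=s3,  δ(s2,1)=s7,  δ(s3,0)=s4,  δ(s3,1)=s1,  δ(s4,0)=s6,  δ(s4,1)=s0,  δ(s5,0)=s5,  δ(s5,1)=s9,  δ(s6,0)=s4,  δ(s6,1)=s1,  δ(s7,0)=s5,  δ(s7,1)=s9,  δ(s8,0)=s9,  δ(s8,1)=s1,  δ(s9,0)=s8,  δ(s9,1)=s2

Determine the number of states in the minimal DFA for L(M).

Start with accepting vs non-accepting: {s2,s4,s9} | {s0,s1,s3,s5,s6,s7,s8}.
Split {s2,s4,s9} by δ(·,1) → {s2,s4} and {s9}.
Refine {s0,s1,s3,s5,s6,s7,s8} on symbol 0: members go to different blocks, giving {s0,s5,s7} and {s1,s8} and {s3,s6}.
Stable partition: {s2,s4} | {s0,s5,s7} | {s9} | {s1,s8} | {s3,s6} — 5 equivalence classes.

5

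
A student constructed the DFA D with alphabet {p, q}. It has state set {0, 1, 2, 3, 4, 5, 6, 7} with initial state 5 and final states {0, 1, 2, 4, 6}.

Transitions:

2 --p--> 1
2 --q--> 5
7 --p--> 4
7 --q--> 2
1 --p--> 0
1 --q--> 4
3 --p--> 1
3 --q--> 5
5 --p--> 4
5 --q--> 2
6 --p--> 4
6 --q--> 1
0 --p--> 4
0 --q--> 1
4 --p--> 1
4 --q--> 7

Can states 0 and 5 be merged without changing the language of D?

No

First remove the unreachable states {3,6}; 6 states remain.
P0 = {0,1,2,4} | {5,7}.
Split {0,1,2,4} by δ(·,q) → {0,1} and {2,4}.
On input p, block {0,1} splits into {0} and {1}.
Stable partition: {0} | {5,7} | {2,4} | {1} — 4 equivalence classes.
0 and 5 end up in different blocks, so they are distinguishable. For instance, the string 'ε' is accepted from only 0.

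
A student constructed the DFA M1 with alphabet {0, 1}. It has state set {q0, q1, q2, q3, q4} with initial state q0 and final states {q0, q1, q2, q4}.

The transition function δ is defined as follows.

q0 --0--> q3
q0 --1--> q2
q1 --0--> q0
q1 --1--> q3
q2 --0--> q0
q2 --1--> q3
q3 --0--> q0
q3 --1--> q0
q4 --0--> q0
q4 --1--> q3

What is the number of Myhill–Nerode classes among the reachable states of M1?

Reachable states from the start: {q0,q2,q3}. Unreachable: {q1,q4} — drop them.
Start with accepting vs non-accepting: {q0,q2} | {q3}.
Refine {q0,q2} on symbol 0: members go to different blocks, giving {q0} and {q2}.
No further refinement is possible. Final partition (3 blocks): {q0} | {q3} | {q2}.

3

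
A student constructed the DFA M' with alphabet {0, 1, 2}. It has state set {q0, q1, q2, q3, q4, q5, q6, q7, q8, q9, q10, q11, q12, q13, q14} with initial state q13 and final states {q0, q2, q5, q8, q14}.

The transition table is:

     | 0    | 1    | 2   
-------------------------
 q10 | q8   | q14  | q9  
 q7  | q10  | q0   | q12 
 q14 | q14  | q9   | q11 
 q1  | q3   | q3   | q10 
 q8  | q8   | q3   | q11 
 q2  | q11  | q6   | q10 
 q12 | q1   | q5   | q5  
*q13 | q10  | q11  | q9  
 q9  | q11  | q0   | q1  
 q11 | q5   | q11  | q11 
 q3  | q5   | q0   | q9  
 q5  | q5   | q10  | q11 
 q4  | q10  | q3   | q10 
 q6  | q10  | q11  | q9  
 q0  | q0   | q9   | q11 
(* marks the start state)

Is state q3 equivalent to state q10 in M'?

Yes

Reachable states from the start: {q0,q1,q3,q5,q8,q9,q10,q11,q13,q14}. Unreachable: {q2,q4,q6,q7,q12} — drop them.
Start with accepting vs non-accepting: {q0,q5,q8,q14} | {q1,q3,q9,q10,q11,q13}.
Split {q1,q3,q9,q10,q11,q13} by δ(·,0) → {q1,q9,q13} and {q3,q10,q11}.
Split {q0,q5,q8,q14} by δ(·,1) → {q0,q14} and {q5,q8}.
Split {q1,q9,q13} by δ(·,1) → {q1,q13} and {q9}.
On input 2, block {q1,q13} splits into {q1} and {q13}.
Refine {q3,q10,q11} on symbol 1: members go to different blocks, giving {q3,q10} and {q11}.
Stable partition: {q0,q14} | {q1} | {q3,q10} | {q5,q8} | {q9} | {q13} | {q11} — 7 equivalence classes.
q3 and q10 lie in the same block of the stable partition, so they are equivalent — no string distinguishes them.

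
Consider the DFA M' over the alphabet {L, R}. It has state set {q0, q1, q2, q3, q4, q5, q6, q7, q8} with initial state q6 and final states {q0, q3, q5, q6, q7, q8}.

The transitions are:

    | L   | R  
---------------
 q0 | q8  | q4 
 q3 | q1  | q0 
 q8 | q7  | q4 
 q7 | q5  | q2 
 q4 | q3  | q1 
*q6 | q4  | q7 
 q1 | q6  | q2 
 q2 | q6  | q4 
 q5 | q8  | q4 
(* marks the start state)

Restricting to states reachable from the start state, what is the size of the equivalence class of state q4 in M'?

P0 = {q0,q3,q5,q6,q7,q8} | {q1,q2,q4}.
On input L, block {q0,q3,q5,q6,q7,q8} splits into {q0,q5,q7,q8} and {q3,q6}.
Stable partition: {q0,q5,q7,q8} | {q1,q2,q4} | {q3,q6} — 3 equivalence classes.
State q4 belongs to the block {q1,q2,q4}, which has 3 states.

3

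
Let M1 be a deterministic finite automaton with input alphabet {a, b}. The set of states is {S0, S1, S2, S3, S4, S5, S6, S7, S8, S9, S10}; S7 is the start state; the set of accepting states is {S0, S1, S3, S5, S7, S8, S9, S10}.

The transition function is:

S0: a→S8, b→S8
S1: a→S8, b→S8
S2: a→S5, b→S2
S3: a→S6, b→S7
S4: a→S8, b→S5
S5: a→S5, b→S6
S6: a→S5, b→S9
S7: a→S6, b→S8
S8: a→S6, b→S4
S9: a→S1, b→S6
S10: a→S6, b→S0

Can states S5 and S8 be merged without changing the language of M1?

No

States {S0,S2,S3,S10} cannot be reached from the start state, so discard them.
P0 = {S1,S5,S7,S8,S9} | {S4,S6}.
On input a, block {S1,S5,S7,S8,S9} splits into {S1,S5,S9} and {S7,S8}.
On input a, block {S1,S5,S9} splits into {S5,S9} and {S1}.
On input a, block {S5,S9} splits into {S5} and {S9}.
Split {S4,S6} by δ(·,a) → {S4} and {S6}.
Refine {S7,S8} on symbol b: members go to different blocks, giving {S7} and {S8}.
The partition is now stable with 7 blocks: {S5} | {S4} | {S7} | {S1} | {S9} | {S6} | {S8}.
S5 and S8 end up in different blocks, so they are distinguishable. For instance, the string 'a' is accepted from only S5.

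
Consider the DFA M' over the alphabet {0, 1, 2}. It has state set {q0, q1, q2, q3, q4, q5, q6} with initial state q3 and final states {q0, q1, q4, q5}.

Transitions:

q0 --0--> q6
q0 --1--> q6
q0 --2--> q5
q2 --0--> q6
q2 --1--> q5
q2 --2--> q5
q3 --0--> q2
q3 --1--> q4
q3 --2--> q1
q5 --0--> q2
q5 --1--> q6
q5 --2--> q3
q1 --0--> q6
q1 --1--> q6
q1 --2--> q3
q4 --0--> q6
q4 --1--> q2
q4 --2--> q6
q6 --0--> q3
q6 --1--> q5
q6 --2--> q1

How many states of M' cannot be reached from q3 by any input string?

Starting at q3 and following transitions, the reachable set is {q1, q2, q3, q4, q5, q6}. That leaves q0 unreachable — 1 in total.

1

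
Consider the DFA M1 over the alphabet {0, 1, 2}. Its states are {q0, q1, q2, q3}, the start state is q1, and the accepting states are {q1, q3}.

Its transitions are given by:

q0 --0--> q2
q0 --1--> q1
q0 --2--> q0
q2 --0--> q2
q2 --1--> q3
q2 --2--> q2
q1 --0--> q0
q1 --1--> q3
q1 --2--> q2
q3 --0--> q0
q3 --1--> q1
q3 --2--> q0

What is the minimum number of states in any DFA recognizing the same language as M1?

2

Initial partition by acceptance: {q1,q3} | {q0,q2}.
Stable partition: {q1,q3} | {q0,q2} — 2 equivalence classes.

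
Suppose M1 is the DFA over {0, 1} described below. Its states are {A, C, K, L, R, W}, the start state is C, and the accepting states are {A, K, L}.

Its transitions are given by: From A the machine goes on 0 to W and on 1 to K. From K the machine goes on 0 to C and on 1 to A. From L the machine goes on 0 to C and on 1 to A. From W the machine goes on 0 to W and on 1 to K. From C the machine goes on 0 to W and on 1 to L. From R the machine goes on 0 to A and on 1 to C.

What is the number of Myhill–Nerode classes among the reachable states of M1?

2

Reachable states from the start: {A,C,K,L,W}. Unreachable: {R} — drop them.
Initial partition by acceptance: {A,K,L} | {C,W}.
Stable partition: {A,K,L} | {C,W} — 2 equivalence classes.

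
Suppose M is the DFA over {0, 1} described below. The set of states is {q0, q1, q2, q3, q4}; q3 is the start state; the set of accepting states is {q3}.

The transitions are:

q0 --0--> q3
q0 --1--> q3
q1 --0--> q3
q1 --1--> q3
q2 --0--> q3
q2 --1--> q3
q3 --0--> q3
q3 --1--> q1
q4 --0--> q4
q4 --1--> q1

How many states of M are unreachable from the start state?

BFS from q3 reaches {q1, q3}; the 3 state(s) q0, q2, q4 are never visited.

3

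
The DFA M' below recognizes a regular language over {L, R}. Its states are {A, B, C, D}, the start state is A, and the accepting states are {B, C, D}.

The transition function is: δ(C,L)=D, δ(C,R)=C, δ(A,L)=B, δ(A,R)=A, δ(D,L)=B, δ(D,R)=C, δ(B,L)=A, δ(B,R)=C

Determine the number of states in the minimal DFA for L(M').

Every state is reachable, so we keep all 4.
Start with accepting vs non-accepting: {B,C,D} | {A}.
On input L, block {B,C,D} splits into {C,D} and {B}.
Refine {C,D} on symbol L: members go to different blocks, giving {C} and {D}.
No further refinement is possible. Final partition (4 blocks): {C} | {A} | {B} | {D}.

4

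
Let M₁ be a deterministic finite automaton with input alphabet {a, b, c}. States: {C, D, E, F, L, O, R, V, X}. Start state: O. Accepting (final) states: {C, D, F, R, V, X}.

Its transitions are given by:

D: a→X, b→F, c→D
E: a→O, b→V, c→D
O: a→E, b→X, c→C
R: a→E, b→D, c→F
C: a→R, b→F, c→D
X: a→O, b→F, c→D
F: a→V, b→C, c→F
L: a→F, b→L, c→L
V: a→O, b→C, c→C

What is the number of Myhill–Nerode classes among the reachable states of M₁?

3

States {L} cannot be reached from the start state, so discard them.
Start with accepting vs non-accepting: {C,D,F,R,V,X} | {E,O}.
Refine {C,D,F,R,V,X} on symbol a: members go to different blocks, giving {C,D,F} and {R,V,X}.
No further refinement is possible. Final partition (3 blocks): {C,D,F} | {E,O} | {R,V,X}.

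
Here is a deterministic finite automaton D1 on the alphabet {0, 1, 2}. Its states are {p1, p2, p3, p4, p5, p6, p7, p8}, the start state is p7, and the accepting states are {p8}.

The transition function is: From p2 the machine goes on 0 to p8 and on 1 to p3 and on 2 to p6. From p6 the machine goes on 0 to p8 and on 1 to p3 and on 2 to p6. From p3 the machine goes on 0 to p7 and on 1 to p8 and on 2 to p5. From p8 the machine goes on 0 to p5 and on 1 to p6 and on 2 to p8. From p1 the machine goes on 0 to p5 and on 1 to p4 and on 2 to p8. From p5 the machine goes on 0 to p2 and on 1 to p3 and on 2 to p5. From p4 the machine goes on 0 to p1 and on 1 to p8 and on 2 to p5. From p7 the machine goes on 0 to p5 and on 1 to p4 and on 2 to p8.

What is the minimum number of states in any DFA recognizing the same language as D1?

Start with accepting vs non-accepting: {p8} | {p1,p2,p3,p4,p5,p6,p7}.
On input 0, block {p1,p2,p3,p4,p5,p6,p7} splits into {p1,p3,p4,p5,p7} and {p2,p6}.
On input 0, block {p1,p3,p4,p5,p7} splits into {p1,p3,p4,p7} and {p5}.
Refine {p1,p3,p4,p7} on symbol 0: members go to different blocks, giving {p1,p7} and {p3,p4}.
No further refinement is possible. Final partition (5 blocks): {p8} | {p1,p7} | {p2,p6} | {p5} | {p3,p4}.

5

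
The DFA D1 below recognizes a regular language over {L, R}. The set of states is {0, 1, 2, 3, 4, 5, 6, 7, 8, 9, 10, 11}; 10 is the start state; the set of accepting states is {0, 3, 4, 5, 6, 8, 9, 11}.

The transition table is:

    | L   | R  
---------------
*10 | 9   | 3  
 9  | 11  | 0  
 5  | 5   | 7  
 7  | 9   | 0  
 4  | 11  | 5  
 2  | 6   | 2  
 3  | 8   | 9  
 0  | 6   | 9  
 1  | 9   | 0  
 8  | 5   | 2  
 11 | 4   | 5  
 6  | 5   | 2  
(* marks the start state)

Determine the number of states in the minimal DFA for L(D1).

7

States {1} cannot be reached from the start state, so discard them.
Initial partition by acceptance: {0,3,4,5,6,8,9,11} | {2,7,10}.
On input R, block {0,3,4,5,6,8,9,11} splits into {0,3,4,9,11} and {5,6,8}.
On input L, block {0,3,4,9,11} splits into {4,9,11} and {0,3}.
On input R, block {4,9,11} splits into {4,11} and {9}.
Refine {2,7,10} on symbol L: members go to different blocks, giving {7,10} and {2}.
Refine {5,6,8} on symbol R: members go to different blocks, giving {6,8} and {5}.
Stable partition: {4,11} | {7,10} | {6,8} | {0,3} | {9} | {2} | {5} — 7 equivalence classes.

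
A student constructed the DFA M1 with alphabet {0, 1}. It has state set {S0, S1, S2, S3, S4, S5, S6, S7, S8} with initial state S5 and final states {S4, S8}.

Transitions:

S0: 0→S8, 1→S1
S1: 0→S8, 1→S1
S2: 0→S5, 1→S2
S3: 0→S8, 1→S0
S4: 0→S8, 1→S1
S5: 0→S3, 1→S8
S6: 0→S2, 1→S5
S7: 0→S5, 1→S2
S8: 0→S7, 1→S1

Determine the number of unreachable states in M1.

2

No path from S5 leads to S4, S6; the other 7 states are all reachable.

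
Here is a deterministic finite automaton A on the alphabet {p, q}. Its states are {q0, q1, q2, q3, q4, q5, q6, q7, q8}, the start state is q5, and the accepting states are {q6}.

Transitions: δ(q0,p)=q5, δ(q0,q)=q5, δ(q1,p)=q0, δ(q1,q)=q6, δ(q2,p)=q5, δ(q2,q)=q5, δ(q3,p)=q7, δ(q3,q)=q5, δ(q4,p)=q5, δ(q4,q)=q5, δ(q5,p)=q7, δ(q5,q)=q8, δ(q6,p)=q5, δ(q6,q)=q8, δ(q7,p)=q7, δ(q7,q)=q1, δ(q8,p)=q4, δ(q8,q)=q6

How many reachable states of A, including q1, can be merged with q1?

First remove the unreachable states {q2,q3}; 7 states remain.
Initial partition by acceptance: {q6} | {q0,q1,q4,q5,q7,q8}.
Split {q0,q1,q4,q5,q7,q8} by δ(·,q) → {q0,q4,q5,q7} and {q1,q8}.
Refine {q0,q4,q5,q7} on symbol q: members go to different blocks, giving {q0,q4} and {q5,q7}.
The partition is now stable with 4 blocks: {q6} | {q0,q4} | {q1,q8} | {q5,q7}.
The equivalence class containing q1 is {q1,q8}, of size 2.

2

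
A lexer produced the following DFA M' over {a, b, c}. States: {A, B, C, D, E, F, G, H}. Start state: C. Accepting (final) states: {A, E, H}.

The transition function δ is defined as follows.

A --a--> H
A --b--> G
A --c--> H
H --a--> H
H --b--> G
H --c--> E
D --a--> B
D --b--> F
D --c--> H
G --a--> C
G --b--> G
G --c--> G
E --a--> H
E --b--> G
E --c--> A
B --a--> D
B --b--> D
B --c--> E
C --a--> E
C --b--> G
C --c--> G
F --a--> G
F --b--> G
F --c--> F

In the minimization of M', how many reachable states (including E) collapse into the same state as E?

3

First remove the unreachable states {B,D,F}; 5 states remain.
Initial partition by acceptance: {A,E,H} | {C,G}.
Split {C,G} by δ(·,a) → {C} and {G}.
Stable partition: {A,E,H} | {C} | {G} — 3 equivalence classes.
State E belongs to the block {A,E,H}, which has 3 states.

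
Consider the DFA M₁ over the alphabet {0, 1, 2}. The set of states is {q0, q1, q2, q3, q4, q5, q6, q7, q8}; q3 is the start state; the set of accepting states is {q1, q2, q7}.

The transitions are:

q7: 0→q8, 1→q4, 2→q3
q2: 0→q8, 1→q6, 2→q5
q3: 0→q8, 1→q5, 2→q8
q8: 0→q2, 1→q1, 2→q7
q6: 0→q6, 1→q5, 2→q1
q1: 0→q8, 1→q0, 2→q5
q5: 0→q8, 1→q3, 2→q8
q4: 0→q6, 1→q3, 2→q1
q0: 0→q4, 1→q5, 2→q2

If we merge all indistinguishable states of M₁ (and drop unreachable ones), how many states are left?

4

Initial partition by acceptance: {q1,q2,q7} | {q0,q3,q4,q5,q6,q8}.
On input 0, block {q0,q3,q4,q5,q6,q8} splits into {q0,q3,q4,q5,q6} and {q8}.
Split {q0,q3,q4,q5,q6} by δ(·,0) → {q0,q4,q6} and {q3,q5}.
Stable partition: {q1,q2,q7} | {q0,q4,q6} | {q8} | {q3,q5} — 4 equivalence classes.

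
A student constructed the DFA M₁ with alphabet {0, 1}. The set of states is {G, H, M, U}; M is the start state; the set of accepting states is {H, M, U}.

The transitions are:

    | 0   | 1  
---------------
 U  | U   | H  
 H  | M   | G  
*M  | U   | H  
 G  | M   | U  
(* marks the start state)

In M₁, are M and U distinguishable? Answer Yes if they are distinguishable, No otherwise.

No

Start with accepting vs non-accepting: {H,M,U} | {G}.
Split {H,M,U} by δ(·,1) → {M,U} and {H}.
Stable partition: {M,U} | {G} | {H} — 3 equivalence classes.
M and U lie in the same block of the stable partition, so they are equivalent — no string distinguishes them.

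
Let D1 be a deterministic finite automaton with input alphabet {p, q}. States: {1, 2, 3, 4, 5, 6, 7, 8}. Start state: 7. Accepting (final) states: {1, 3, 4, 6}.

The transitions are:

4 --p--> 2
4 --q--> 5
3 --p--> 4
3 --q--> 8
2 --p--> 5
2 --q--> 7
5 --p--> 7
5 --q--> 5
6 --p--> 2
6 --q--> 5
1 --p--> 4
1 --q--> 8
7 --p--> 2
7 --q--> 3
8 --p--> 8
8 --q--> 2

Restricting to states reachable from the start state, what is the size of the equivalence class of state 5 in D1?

1

States {1,6} cannot be reached from the start state, so discard them.
P0 = {3,4} | {2,5,7,8}.
Split {3,4} by δ(·,p) → {3} and {4}.
Refine {2,5,7,8} on symbol q: members go to different blocks, giving {2,5,8} and {7}.
On input p, block {2,5,8} splits into {2,8} and {5}.
Refine {2,8} on symbol p: members go to different blocks, giving {2} and {8}.
The partition is now stable with 6 blocks: {3} | {2} | {4} | {7} | {5} | {8}.
State 5 belongs to the block {5}, which has 1 states.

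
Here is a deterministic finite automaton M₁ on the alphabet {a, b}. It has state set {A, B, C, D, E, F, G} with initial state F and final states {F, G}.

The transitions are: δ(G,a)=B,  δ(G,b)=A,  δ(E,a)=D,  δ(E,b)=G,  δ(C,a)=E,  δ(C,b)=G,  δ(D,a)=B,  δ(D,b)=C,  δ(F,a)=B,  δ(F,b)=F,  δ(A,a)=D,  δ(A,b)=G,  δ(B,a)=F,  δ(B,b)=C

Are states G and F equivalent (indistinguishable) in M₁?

No

All states are reachable from the start state.
P0 = {F,G} | {A,B,C,D,E}.
Split {F,G} by δ(·,b) → {F} and {G}.
On input a, block {A,B,C,D,E} splits into {A,C,D,E} and {B}.
Split {A,C,D,E} by δ(·,a) → {A,C,E} and {D}.
Split {A,C,E} by δ(·,a) → {A,E} and {C}.
The partition is now stable with 6 blocks: {F} | {A,E} | {G} | {B} | {D} | {C}.
G and F end up in different blocks, so they are distinguishable. For instance, the string 'b' is accepted from only F.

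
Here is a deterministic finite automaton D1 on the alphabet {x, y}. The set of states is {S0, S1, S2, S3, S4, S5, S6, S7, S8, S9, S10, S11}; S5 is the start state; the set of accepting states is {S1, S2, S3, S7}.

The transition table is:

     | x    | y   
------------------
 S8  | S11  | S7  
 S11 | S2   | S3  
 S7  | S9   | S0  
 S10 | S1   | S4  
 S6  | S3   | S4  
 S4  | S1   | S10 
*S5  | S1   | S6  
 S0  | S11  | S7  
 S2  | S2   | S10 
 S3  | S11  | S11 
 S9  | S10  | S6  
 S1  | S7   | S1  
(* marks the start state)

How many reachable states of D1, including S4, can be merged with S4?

States {S8} cannot be reached from the start state, so discard them.
P0 = {S1,S2,S3,S7} | {S0,S4,S5,S6,S9,S10,S11}.
Split {S1,S2,S3,S7} by δ(·,x) → {S1,S2} and {S3,S7}.
Refine {S1,S2} on symbol x: members go to different blocks, giving {S1} and {S2}.
Refine {S0,S4,S5,S6,S9,S10,S11} on symbol x: members go to different blocks, giving {S4,S5,S10} and {S0,S9} and {S6} and {S11}.
On input y, block {S4,S5,S10} splits into {S4,S10} and {S5}.
Split {S3,S7} by δ(·,x) → {S3} and {S7}.
On input x, block {S0,S9} splits into {S0} and {S9}.
The partition is now stable with 10 blocks: {S1} | {S4,S10} | {S3} | {S2} | {S0} | {S6} | {S11} | {S5} | {S7} | {S9}.
The equivalence class containing S4 is {S4,S10}, of size 2.

2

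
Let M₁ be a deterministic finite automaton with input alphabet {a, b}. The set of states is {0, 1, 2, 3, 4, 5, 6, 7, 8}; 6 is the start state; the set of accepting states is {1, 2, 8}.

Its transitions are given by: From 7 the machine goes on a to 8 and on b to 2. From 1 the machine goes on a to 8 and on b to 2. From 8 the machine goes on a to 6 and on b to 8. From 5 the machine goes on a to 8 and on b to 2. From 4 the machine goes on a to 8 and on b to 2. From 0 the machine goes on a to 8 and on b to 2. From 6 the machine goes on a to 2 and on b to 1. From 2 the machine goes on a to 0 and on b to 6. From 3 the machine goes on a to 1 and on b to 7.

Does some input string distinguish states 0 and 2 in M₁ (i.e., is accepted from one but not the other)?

Reachable states from the start: {0,1,2,6,8}. Unreachable: {3,4,5,7} — drop them.
Initial partition by acceptance: {1,2,8} | {0,6}.
Split {1,2,8} by δ(·,a) → {2,8} and {1}.
Refine {2,8} on symbol b: members go to different blocks, giving {2} and {8}.
On input a, block {0,6} splits into {0} and {6}.
The partition is now stable with 5 blocks: {2} | {0} | {1} | {8} | {6}.
0 and 2 end up in different blocks, so they are distinguishable. For instance, the string 'ε' is accepted from only 2.

Yes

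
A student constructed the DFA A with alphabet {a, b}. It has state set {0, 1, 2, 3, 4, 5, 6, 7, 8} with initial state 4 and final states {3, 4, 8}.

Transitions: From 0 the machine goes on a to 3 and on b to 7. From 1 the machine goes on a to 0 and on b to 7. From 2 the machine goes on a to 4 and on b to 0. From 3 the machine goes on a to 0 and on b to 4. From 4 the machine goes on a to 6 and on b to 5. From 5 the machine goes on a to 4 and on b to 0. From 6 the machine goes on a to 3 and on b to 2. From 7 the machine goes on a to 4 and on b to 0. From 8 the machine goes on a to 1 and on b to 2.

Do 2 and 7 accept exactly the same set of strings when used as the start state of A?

Reachable states from the start: {0,2,3,4,5,6,7}. Unreachable: {1,8} — drop them.
Start with accepting vs non-accepting: {3,4} | {0,2,5,6,7}.
Split {3,4} by δ(·,b) → {3} and {4}.
Split {0,2,5,6,7} by δ(·,a) → {2,5,7} and {0,6}.
Stable partition: {3} | {2,5,7} | {4} | {0,6} — 4 equivalence classes.
2 and 7 lie in the same block of the stable partition, so they are equivalent — no string distinguishes them.

Yes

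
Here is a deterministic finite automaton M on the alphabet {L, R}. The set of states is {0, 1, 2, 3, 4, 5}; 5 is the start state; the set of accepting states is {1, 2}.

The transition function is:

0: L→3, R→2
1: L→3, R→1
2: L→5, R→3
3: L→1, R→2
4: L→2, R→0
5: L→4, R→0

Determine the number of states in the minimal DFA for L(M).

Every state is reachable, so we keep all 6.
Start with accepting vs non-accepting: {1,2} | {0,3,4,5}.
Refine {1,2} on symbol R: members go to different blocks, giving {1} and {2}.
Refine {0,3,4,5} on symbol L: members go to different blocks, giving {0,5} and {3} and {4}.
Refine {0,5} on symbol L: members go to different blocks, giving {0} and {5}.
Stable partition: {1} | {0} | {2} | {3} | {4} | {5} — 6 equivalence classes.

6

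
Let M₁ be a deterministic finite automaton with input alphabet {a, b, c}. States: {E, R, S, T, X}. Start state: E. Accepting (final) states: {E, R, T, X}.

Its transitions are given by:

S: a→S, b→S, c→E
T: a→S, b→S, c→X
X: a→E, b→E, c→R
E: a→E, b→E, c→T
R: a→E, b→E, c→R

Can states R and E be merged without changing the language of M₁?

Start with accepting vs non-accepting: {E,R,T,X} | {S}.
Refine {E,R,T,X} on symbol a: members go to different blocks, giving {E,R,X} and {T}.
On input c, block {E,R,X} splits into {R,X} and {E}.
Stable partition: {R,X} | {S} | {T} | {E} — 4 equivalence classes.
R and E end up in different blocks, so they are distinguishable. For instance, the string 'ca' is accepted from only R.

No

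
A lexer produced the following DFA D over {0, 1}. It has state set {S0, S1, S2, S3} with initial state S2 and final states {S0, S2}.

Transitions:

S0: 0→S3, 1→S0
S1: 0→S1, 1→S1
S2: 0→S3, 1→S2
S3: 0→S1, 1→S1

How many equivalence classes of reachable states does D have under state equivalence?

2

States {S0} cannot be reached from the start state, so discard them.
Start with accepting vs non-accepting: {S2} | {S1,S3}.
The partition is now stable with 2 blocks: {S2} | {S1,S3}.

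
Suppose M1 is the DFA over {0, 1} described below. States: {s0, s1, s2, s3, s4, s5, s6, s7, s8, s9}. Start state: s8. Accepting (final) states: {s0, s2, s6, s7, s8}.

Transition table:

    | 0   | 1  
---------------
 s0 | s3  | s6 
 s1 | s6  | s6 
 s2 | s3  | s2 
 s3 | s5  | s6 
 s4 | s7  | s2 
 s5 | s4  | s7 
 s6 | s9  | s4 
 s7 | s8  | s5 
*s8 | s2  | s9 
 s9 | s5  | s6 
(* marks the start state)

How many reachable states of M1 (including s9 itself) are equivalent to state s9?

Reachable states from the start: {s2,s3,s4,s5,s6,s7,s8,s9}. Unreachable: {s0,s1} — drop them.
Start with accepting vs non-accepting: {s2,s6,s7,s8} | {s3,s4,s5,s9}.
On input 0, block {s2,s6,s7,s8} splits into {s2,s6} and {s7,s8}.
Split {s2,s6} by δ(·,1) → {s2} and {s6}.
Split {s3,s4,s5,s9} by δ(·,0) → {s3,s5,s9} and {s4}.
Refine {s3,s5,s9} on symbol 0: members go to different blocks, giving {s3,s9} and {s5}.
On input 0, block {s7,s8} splits into {s7} and {s8}.
Stable partition: {s2} | {s3,s9} | {s7} | {s6} | {s4} | {s5} | {s8} — 7 equivalence classes.
The equivalence class containing s9 is {s3,s9}, of size 2.

2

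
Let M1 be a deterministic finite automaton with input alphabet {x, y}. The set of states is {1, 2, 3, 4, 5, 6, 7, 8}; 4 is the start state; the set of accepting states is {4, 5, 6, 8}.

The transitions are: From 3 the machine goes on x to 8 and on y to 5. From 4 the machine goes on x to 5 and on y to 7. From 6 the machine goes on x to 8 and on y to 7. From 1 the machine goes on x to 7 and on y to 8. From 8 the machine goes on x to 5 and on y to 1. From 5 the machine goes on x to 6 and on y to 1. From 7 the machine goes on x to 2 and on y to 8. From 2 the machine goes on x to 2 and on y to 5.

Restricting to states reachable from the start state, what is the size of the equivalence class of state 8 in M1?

Reachable states from the start: {1,2,4,5,6,7,8}. Unreachable: {3} — drop them.
Initial partition by acceptance: {4,5,6,8} | {1,2,7}.
Stable partition: {4,5,6,8} | {1,2,7} — 2 equivalence classes.
State 8 belongs to the block {4,5,6,8}, which has 4 states.

4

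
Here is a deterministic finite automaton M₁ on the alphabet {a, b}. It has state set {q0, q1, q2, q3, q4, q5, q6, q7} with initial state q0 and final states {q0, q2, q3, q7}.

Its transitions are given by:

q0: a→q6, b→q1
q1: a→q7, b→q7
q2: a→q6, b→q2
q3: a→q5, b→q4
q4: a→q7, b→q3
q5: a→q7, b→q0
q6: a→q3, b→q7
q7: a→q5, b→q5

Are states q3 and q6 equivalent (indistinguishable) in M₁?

First remove the unreachable states {q2}; 7 states remain.
Initial partition by acceptance: {q0,q3,q7} | {q1,q4,q5,q6}.
Stable partition: {q0,q3,q7} | {q1,q4,q5,q6} — 2 equivalence classes.
q3 and q6 end up in different blocks, so they are distinguishable. For instance, the string 'ε' is accepted from only q3.

No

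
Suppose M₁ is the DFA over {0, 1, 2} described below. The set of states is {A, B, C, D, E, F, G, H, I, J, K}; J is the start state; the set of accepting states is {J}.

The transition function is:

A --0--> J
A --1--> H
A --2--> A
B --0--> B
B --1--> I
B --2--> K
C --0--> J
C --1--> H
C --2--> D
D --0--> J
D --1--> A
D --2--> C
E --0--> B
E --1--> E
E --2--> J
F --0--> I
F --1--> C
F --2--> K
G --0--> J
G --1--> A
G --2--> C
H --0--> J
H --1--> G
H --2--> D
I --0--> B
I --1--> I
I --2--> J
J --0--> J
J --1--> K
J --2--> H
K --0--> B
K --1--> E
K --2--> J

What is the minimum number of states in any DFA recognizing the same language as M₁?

Reachable states from the start: {A,B,C,D,E,G,H,I,J,K}. Unreachable: {F} — drop them.
P0 = {J} | {A,B,C,D,E,G,H,I,K}.
Refine {A,B,C,D,E,G,H,I,K} on symbol 0: members go to different blocks, giving {A,C,D,G,H} and {B,E,I,K}.
Refine {B,E,I,K} on symbol 2: members go to different blocks, giving {E,I,K} and {B}.
Stable partition: {J} | {A,C,D,G,H} | {E,I,K} | {B} — 4 equivalence classes.

4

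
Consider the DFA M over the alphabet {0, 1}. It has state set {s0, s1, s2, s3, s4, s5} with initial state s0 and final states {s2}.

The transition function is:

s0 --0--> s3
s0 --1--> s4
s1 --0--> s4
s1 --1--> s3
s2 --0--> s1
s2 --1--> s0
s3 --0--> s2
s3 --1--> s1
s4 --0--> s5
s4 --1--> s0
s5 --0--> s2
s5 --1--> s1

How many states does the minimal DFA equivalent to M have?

4

All states are reachable from the start state.
Start with accepting vs non-accepting: {s2} | {s0,s1,s3,s4,s5}.
Split {s0,s1,s3,s4,s5} by δ(·,0) → {s0,s1,s4} and {s3,s5}.
Refine {s0,s1,s4} on symbol 0: members go to different blocks, giving {s0,s4} and {s1}.
The partition is now stable with 4 blocks: {s2} | {s0,s4} | {s3,s5} | {s1}.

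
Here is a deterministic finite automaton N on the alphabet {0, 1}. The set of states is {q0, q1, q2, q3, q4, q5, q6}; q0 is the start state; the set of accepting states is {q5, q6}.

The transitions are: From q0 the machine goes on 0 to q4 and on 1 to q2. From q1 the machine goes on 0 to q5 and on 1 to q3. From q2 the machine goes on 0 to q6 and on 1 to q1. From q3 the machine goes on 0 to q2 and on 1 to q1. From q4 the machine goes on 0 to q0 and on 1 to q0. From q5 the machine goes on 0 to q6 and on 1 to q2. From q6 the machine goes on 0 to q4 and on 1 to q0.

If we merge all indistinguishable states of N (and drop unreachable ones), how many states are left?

7

P0 = {q5,q6} | {q0,q1,q2,q3,q4}.
On input 0, block {q5,q6} splits into {q5} and {q6}.
Refine {q0,q1,q2,q3,q4} on symbol 0: members go to different blocks, giving {q0,q3,q4} and {q1} and {q2}.
Refine {q0,q3,q4} on symbol 0: members go to different blocks, giving {q0,q4} and {q3}.
Split {q0,q4} by δ(·,1) → {q0} and {q4}.
No further refinement is possible. Final partition (7 blocks): {q5} | {q0} | {q6} | {q1} | {q2} | {q3} | {q4}.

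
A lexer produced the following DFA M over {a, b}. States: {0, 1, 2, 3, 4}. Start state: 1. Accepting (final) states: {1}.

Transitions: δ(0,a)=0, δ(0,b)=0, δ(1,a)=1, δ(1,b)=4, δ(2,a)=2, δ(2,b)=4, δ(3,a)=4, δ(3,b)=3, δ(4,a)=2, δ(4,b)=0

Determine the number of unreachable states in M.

1

Starting at 1 and following transitions, the reachable set is {0, 1, 2, 4}. That leaves 3 unreachable — 1 in total.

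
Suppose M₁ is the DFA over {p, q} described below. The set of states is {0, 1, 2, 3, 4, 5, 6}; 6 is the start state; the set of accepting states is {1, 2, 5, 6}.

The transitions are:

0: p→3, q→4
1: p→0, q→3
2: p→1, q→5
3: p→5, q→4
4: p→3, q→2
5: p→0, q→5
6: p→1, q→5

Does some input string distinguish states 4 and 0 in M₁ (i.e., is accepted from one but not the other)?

P0 = {1,2,5,6} | {0,3,4}.
Refine {1,2,5,6} on symbol p: members go to different blocks, giving {1,5} and {2,6}.
Refine {1,5} on symbol q: members go to different blocks, giving {1} and {5}.
Refine {0,3,4} on symbol p: members go to different blocks, giving {0,4} and {3}.
Split {0,4} by δ(·,q) → {0} and {4}.
Stable partition: {1} | {0} | {2,6} | {5} | {3} | {4} — 6 equivalence classes.
4 and 0 end up in different blocks, so they are distinguishable. For instance, the string 'q' is accepted from only 4.

Yes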